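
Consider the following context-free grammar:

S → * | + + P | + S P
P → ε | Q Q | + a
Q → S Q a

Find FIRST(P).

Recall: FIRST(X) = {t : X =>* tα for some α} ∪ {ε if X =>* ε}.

We compute FIRST(P) using the standard algorithm.
FIRST(P) = {*, +, ε}
FIRST(Q) = {*, +}
FIRST(S) = {*, +}
Therefore, FIRST(P) = {*, +, ε}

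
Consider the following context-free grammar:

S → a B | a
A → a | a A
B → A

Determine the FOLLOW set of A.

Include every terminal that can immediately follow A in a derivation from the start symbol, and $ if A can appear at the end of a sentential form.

We compute FOLLOW(A) using the standard algorithm.
FOLLOW(S) starts with {$}.
FIRST(A) = {a}
FIRST(B) = {a}
FIRST(S) = {a}
FOLLOW(A) = {$}
FOLLOW(B) = {$}
FOLLOW(S) = {$}
Therefore, FOLLOW(A) = {$}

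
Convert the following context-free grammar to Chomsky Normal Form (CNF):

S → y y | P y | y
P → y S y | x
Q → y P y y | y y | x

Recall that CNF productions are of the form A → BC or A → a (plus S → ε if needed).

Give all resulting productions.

TY → y; S → y; P → x; Q → x; S → TY TY; S → P TY; P → TY X0; X0 → S TY; Q → TY X1; X1 → P X2; X2 → TY TY; Q → TY TY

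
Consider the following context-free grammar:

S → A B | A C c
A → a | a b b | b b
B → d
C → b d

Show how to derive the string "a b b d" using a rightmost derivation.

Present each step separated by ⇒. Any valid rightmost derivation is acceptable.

S ⇒ A B ⇒ A d ⇒ a b b d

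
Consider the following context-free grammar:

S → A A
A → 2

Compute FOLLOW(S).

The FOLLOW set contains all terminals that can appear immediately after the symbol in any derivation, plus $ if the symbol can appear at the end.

We compute FOLLOW(S) using the standard algorithm.
FOLLOW(S) starts with {$}.
FIRST(A) = {2}
FIRST(S) = {2}
FOLLOW(A) = {$, 2}
FOLLOW(S) = {$}
Therefore, FOLLOW(S) = {$}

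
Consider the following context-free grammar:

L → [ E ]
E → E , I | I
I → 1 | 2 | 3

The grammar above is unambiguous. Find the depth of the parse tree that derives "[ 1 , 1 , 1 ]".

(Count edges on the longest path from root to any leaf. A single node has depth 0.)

5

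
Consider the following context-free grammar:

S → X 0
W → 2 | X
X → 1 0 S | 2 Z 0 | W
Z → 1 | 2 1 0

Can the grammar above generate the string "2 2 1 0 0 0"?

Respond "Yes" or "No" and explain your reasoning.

Yes - a valid derivation exists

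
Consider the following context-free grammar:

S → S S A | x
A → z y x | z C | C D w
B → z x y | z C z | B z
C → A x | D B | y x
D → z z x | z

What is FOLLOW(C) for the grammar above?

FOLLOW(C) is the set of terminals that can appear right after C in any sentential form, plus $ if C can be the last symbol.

We compute FOLLOW(C) using the standard algorithm.
FOLLOW(S) starts with {$}.
FIRST(A) = {y, z}
FIRST(B) = {z}
FIRST(C) = {y, z}
FIRST(D) = {z}
FIRST(S) = {x}
FOLLOW(A) = {$, x, y, z}
FOLLOW(B) = {$, x, y, z}
FOLLOW(C) = {$, x, y, z}
FOLLOW(D) = {w, z}
FOLLOW(S) = {$, x, y, z}
Therefore, FOLLOW(C) = {$, x, y, z}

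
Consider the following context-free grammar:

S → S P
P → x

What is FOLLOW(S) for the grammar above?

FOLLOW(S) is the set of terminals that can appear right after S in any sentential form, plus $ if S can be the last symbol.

We compute FOLLOW(S) using the standard algorithm.
FOLLOW(S) starts with {$}.
FIRST(P) = {x}
FIRST(S) = {}
FOLLOW(P) = {$, x}
FOLLOW(S) = {$, x}
Therefore, FOLLOW(S) = {$, x}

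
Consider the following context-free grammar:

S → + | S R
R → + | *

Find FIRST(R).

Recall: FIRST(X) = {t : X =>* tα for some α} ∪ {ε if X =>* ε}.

We compute FIRST(R) using the standard algorithm.
FIRST(R) = {*, +}
FIRST(S) = {+}
Therefore, FIRST(R) = {*, +}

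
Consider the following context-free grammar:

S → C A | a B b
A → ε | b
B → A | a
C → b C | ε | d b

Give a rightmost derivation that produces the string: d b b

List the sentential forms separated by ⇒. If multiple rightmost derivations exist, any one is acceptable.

S ⇒ C A ⇒ C b ⇒ d b b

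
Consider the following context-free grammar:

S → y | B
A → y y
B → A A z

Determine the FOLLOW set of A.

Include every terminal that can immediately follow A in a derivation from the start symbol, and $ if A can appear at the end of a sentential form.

We compute FOLLOW(A) using the standard algorithm.
FOLLOW(S) starts with {$}.
FIRST(A) = {y}
FIRST(B) = {y}
FIRST(S) = {y}
FOLLOW(A) = {y, z}
FOLLOW(B) = {$}
FOLLOW(S) = {$}
Therefore, FOLLOW(A) = {y, z}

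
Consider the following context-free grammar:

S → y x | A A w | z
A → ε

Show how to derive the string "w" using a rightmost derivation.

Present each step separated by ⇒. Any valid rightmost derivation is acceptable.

S ⇒ A A w ⇒ A w ⇒ w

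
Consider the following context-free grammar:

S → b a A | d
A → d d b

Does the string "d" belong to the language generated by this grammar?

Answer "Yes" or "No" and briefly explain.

Yes - a valid derivation exists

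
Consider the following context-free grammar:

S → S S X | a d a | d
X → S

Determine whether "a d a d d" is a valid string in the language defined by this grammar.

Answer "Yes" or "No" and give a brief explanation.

Yes - a valid derivation exists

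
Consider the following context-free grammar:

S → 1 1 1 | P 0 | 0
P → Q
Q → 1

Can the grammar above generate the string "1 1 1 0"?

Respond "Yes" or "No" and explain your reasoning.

No - no valid derivation exists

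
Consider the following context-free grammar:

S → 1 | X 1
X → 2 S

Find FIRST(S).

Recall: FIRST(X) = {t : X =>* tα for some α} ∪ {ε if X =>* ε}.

We compute FIRST(S) using the standard algorithm.
FIRST(S) = {1, 2}
FIRST(X) = {2}
Therefore, FIRST(S) = {1, 2}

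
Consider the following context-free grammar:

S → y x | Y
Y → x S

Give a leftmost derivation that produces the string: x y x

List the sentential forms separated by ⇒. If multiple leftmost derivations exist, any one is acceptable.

S ⇒ Y ⇒ x S ⇒ x y x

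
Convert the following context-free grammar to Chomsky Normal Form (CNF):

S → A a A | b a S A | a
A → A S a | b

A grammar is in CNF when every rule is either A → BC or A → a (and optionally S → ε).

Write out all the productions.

TA → a; TB → b; S → a; A → b; S → A X0; X0 → TA A; S → TB X1; X1 → TA X2; X2 → S A; A → A X3; X3 → S TA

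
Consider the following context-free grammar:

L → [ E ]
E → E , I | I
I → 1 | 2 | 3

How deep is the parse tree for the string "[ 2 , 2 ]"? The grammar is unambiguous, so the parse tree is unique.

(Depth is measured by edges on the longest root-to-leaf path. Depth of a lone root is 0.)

4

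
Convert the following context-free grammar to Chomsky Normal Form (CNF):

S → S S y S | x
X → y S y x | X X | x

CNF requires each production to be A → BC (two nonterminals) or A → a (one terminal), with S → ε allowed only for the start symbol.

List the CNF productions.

TY → y; S → x; TX → x; X → x; S → S X0; X0 → S X1; X1 → TY S; X → TY X2; X2 → S X3; X3 → TY TX; X → X X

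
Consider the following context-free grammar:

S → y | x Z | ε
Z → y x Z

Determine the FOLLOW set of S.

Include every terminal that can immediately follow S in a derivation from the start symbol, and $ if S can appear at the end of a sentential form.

We compute FOLLOW(S) using the standard algorithm.
FOLLOW(S) starts with {$}.
FIRST(S) = {x, y, ε}
FIRST(Z) = {y}
FOLLOW(S) = {$}
FOLLOW(Z) = {$}
Therefore, FOLLOW(S) = {$}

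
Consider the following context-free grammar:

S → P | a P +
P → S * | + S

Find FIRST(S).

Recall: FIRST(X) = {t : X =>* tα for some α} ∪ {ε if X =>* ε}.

We compute FIRST(S) using the standard algorithm.
FIRST(P) = {+, a}
FIRST(S) = {+, a}
Therefore, FIRST(S) = {+, a}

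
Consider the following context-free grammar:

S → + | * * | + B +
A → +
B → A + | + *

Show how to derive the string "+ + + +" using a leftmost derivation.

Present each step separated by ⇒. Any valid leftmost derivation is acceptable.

S ⇒ + B + ⇒ + A + + ⇒ + + + +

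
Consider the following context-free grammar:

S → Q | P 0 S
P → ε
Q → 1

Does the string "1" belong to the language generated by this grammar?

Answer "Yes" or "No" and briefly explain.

Yes - a valid derivation exists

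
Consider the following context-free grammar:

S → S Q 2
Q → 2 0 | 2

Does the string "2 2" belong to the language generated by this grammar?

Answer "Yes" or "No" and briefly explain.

No - no valid derivation exists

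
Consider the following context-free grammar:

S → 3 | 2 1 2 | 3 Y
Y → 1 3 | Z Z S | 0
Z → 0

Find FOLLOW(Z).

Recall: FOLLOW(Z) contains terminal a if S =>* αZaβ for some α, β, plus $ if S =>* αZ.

We compute FOLLOW(Z) using the standard algorithm.
FOLLOW(S) starts with {$}.
FIRST(S) = {2, 3}
FIRST(Y) = {0, 1}
FIRST(Z) = {0}
FOLLOW(S) = {$}
FOLLOW(Y) = {$}
FOLLOW(Z) = {0, 2, 3}
Therefore, FOLLOW(Z) = {0, 2, 3}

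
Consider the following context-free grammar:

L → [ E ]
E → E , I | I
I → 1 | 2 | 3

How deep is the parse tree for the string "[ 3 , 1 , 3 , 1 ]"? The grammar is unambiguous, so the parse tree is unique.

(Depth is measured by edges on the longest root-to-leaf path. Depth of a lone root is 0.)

6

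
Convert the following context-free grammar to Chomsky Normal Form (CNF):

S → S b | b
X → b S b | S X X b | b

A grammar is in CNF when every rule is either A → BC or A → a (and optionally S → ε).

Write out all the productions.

TB → b; S → b; X → b; S → S TB; X → TB X0; X0 → S TB; X → S X1; X1 → X X2; X2 → X TB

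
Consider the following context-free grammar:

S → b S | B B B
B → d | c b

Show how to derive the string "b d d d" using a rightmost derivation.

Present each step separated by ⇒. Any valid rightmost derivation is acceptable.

S ⇒ b S ⇒ b B B B ⇒ b B B d ⇒ b B d d ⇒ b d d d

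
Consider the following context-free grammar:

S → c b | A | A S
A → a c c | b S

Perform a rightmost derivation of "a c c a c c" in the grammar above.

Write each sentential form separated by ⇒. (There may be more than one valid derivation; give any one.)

S ⇒ A S ⇒ A A ⇒ A a c c ⇒ a c c a c c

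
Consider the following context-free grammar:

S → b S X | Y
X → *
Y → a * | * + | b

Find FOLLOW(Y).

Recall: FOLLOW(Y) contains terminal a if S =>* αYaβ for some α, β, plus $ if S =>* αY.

We compute FOLLOW(Y) using the standard algorithm.
FOLLOW(S) starts with {$}.
FIRST(S) = {*, a, b}
FIRST(X) = {*}
FIRST(Y) = {*, a, b}
FOLLOW(S) = {$, *}
FOLLOW(X) = {$, *}
FOLLOW(Y) = {$, *}
Therefore, FOLLOW(Y) = {$, *}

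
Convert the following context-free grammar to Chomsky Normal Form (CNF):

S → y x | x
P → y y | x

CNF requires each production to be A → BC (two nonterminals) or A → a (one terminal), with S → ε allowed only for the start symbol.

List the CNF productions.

TY → y; TX → x; S → x; P → x; S → TY TX; P → TY TY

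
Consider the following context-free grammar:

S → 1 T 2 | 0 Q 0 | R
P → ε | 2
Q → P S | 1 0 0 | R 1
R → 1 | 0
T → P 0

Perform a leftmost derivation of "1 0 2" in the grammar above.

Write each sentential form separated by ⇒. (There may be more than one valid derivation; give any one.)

S ⇒ 1 T 2 ⇒ 1 P 0 2 ⇒ 1 0 2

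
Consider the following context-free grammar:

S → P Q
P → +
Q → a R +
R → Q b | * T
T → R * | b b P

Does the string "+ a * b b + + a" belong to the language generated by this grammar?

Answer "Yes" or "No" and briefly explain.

No - no valid derivation exists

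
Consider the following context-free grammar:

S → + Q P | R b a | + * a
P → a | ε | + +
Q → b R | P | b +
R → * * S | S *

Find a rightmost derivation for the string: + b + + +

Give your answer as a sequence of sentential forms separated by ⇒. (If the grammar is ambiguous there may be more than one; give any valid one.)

S ⇒ + Q P ⇒ + Q + + ⇒ + b + + +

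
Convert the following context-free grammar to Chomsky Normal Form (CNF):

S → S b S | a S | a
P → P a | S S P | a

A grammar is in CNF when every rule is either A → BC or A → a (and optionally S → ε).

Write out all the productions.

TB → b; TA → a; S → a; P → a; S → S X0; X0 → TB S; S → TA S; P → P TA; P → S X1; X1 → S P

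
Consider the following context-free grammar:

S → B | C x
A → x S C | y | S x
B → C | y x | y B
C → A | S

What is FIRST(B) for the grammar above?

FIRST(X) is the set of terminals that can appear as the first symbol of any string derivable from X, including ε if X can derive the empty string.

We compute FIRST(B) using the standard algorithm.
FIRST(A) = {x, y}
FIRST(B) = {x, y}
FIRST(C) = {x, y}
FIRST(S) = {x, y}
Therefore, FIRST(B) = {x, y}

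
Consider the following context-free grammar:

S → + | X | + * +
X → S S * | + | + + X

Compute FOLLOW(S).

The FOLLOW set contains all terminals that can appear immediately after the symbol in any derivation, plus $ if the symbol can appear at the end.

We compute FOLLOW(S) using the standard algorithm.
FOLLOW(S) starts with {$}.
FIRST(S) = {+}
FIRST(X) = {+}
FOLLOW(S) = {$, *, +}
FOLLOW(X) = {$, *, +}
Therefore, FOLLOW(S) = {$, *, +}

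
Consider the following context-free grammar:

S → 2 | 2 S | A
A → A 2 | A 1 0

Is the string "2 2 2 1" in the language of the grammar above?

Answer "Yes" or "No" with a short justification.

No - no valid derivation exists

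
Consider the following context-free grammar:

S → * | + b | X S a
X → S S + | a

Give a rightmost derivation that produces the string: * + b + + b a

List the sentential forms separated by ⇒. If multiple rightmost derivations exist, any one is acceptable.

S ⇒ X S a ⇒ X + b a ⇒ S S + + b a ⇒ S + b + + b a ⇒ * + b + + b a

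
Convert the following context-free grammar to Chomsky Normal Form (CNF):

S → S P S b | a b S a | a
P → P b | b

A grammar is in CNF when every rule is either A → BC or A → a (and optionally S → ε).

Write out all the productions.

TB → b; TA → a; S → a; P → b; S → S X0; X0 → P X1; X1 → S TB; S → TA X2; X2 → TB X3; X3 → S TA; P → P TB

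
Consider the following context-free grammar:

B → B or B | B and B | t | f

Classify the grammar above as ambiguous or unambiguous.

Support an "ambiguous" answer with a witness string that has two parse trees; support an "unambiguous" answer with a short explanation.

Ambiguous - the string 't and t or f and t or f' has two distinct parse trees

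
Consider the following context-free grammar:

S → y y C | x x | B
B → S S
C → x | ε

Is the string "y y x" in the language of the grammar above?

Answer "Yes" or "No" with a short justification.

Yes - a valid derivation exists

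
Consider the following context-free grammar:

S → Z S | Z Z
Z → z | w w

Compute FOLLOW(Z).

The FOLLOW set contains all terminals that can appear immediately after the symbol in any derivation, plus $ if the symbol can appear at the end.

We compute FOLLOW(Z) using the standard algorithm.
FOLLOW(S) starts with {$}.
FIRST(S) = {w, z}
FIRST(Z) = {w, z}
FOLLOW(S) = {$}
FOLLOW(Z) = {$, w, z}
Therefore, FOLLOW(Z) = {$, w, z}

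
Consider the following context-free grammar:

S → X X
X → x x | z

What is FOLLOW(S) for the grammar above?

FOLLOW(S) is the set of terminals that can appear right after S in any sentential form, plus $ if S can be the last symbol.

We compute FOLLOW(S) using the standard algorithm.
FOLLOW(S) starts with {$}.
FIRST(S) = {x, z}
FIRST(X) = {x, z}
FOLLOW(S) = {$}
FOLLOW(X) = {$, x, z}
Therefore, FOLLOW(S) = {$}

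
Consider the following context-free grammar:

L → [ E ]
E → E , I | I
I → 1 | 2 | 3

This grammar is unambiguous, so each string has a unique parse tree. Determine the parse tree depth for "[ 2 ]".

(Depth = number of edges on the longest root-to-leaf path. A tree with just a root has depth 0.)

3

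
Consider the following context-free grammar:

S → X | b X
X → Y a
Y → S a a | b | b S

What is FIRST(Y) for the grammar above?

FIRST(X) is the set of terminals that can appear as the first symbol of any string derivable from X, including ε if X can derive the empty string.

We compute FIRST(Y) using the standard algorithm.
FIRST(S) = {b}
FIRST(X) = {b}
FIRST(Y) = {b}
Therefore, FIRST(Y) = {b}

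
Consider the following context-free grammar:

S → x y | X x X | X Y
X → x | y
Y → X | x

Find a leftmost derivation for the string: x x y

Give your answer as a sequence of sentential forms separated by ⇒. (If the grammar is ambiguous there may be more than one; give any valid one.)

S ⇒ X x X ⇒ x x X ⇒ x x y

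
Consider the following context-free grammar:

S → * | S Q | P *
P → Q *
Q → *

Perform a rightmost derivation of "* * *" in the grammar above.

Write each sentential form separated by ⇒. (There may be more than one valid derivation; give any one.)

S ⇒ P * ⇒ Q * * ⇒ * * *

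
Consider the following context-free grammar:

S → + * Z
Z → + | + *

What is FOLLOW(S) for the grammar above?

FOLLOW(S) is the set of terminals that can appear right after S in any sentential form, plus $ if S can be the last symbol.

We compute FOLLOW(S) using the standard algorithm.
FOLLOW(S) starts with {$}.
FIRST(S) = {+}
FIRST(Z) = {+}
FOLLOW(S) = {$}
FOLLOW(Z) = {$}
Therefore, FOLLOW(S) = {$}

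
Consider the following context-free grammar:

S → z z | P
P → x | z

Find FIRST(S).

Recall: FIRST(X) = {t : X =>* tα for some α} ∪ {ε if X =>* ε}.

We compute FIRST(S) using the standard algorithm.
FIRST(P) = {x, z}
FIRST(S) = {x, z}
Therefore, FIRST(S) = {x, z}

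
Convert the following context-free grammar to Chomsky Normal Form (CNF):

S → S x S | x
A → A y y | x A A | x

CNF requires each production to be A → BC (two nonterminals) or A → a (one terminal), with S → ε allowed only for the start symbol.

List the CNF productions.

TX → x; S → x; TY → y; A → x; S → S X0; X0 → TX S; A → A X1; X1 → TY TY; A → TX X2; X2 → A A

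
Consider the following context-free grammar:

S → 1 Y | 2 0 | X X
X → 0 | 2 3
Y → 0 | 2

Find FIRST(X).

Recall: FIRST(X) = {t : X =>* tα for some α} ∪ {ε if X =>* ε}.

We compute FIRST(X) using the standard algorithm.
FIRST(S) = {0, 1, 2}
FIRST(X) = {0, 2}
FIRST(Y) = {0, 2}
Therefore, FIRST(X) = {0, 2}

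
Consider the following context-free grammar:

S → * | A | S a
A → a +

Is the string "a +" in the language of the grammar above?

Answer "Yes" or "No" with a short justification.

Yes - a valid derivation exists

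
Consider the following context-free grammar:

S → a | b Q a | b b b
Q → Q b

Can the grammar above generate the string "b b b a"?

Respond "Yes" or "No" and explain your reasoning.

No - no valid derivation exists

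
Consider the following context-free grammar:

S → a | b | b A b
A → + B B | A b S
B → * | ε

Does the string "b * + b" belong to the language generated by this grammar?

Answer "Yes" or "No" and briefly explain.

No - no valid derivation exists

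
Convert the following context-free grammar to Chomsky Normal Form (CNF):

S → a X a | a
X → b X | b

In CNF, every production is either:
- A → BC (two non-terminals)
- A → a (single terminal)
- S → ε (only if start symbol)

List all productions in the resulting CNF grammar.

TA → a; S → a; TB → b; X → b; S → TA X0; X0 → X TA; X → TB X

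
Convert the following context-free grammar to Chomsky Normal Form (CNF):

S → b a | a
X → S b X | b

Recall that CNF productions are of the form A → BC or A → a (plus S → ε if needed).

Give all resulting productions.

TB → b; TA → a; S → a; X → b; S → TB TA; X → S X0; X0 → TB X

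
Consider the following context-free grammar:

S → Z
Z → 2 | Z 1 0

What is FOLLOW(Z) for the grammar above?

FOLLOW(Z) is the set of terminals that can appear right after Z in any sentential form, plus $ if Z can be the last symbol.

We compute FOLLOW(Z) using the standard algorithm.
FOLLOW(S) starts with {$}.
FIRST(S) = {2}
FIRST(Z) = {2}
FOLLOW(S) = {$}
FOLLOW(Z) = {$, 1}
Therefore, FOLLOW(Z) = {$, 1}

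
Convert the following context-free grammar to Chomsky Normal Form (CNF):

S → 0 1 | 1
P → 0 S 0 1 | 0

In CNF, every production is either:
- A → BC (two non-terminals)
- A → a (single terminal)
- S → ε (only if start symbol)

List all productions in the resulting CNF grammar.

T0 → 0; T1 → 1; S → 1; P → 0; S → T0 T1; P → T0 X0; X0 → S X1; X1 → T0 T1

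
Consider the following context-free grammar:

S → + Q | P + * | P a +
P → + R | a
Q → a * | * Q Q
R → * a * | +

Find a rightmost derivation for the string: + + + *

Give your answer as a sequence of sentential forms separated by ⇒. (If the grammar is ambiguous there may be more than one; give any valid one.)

S ⇒ P + * ⇒ + R + * ⇒ + + + *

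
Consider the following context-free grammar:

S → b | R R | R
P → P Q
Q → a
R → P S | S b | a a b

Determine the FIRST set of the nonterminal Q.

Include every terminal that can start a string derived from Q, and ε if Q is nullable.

We compute FIRST(Q) using the standard algorithm.
FIRST(P) = {}
FIRST(Q) = {a}
FIRST(R) = {a, b}
FIRST(S) = {a, b}
Therefore, FIRST(Q) = {a}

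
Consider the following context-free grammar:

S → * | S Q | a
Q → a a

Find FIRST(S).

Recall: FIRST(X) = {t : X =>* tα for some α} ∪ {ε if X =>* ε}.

We compute FIRST(S) using the standard algorithm.
FIRST(Q) = {a}
FIRST(S) = {*, a}
Therefore, FIRST(S) = {*, a}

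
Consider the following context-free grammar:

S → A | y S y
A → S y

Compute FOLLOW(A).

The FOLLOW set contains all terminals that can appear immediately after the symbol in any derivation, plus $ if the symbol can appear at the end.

We compute FOLLOW(A) using the standard algorithm.
FOLLOW(S) starts with {$}.
FIRST(A) = {y}
FIRST(S) = {y}
FOLLOW(A) = {$, y}
FOLLOW(S) = {$, y}
Therefore, FOLLOW(A) = {$, y}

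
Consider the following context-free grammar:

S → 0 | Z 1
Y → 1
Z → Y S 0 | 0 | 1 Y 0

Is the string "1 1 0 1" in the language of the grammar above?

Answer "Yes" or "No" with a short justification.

Yes - a valid derivation exists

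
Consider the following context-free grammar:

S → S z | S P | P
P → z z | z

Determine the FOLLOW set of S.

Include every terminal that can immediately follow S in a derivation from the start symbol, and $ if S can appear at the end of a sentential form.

We compute FOLLOW(S) using the standard algorithm.
FOLLOW(S) starts with {$}.
FIRST(P) = {z}
FIRST(S) = {z}
FOLLOW(P) = {$, z}
FOLLOW(S) = {$, z}
Therefore, FOLLOW(S) = {$, z}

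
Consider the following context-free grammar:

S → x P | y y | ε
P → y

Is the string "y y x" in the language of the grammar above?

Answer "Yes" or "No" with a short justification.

No - no valid derivation exists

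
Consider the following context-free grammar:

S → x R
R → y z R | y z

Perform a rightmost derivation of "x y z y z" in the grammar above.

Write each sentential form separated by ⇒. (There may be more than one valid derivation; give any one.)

S ⇒ x R ⇒ x y z R ⇒ x y z y z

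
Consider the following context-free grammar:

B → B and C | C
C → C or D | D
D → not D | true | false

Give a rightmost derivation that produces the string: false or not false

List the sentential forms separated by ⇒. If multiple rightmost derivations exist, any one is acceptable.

B ⇒ C ⇒ C or D ⇒ C or not D ⇒ C or not false ⇒ D or not false ⇒ false or not false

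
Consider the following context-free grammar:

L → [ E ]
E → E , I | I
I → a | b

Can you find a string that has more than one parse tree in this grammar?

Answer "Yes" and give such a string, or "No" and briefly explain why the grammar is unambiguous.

No - the grammar is unambiguous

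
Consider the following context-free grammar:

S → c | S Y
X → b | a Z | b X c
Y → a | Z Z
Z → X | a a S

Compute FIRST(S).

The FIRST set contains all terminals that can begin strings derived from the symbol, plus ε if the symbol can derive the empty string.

We compute FIRST(S) using the standard algorithm.
FIRST(S) = {c}
FIRST(X) = {a, b}
FIRST(Y) = {a, b}
FIRST(Z) = {a, b}
Therefore, FIRST(S) = {c}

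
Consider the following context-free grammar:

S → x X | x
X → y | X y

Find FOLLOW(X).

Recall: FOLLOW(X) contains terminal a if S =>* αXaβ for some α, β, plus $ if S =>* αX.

We compute FOLLOW(X) using the standard algorithm.
FOLLOW(S) starts with {$}.
FIRST(S) = {x}
FIRST(X) = {y}
FOLLOW(S) = {$}
FOLLOW(X) = {$, y}
Therefore, FOLLOW(X) = {$, y}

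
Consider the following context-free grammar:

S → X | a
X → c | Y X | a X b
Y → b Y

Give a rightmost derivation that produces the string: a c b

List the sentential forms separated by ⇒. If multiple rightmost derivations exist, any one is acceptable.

S ⇒ X ⇒ a X b ⇒ a c b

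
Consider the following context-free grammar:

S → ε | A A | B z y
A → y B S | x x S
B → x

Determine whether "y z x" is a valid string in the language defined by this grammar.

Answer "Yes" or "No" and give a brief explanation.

No - no valid derivation exists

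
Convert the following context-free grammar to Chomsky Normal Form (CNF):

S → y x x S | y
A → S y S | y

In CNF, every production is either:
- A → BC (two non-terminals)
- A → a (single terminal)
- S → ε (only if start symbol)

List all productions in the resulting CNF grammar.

TY → y; TX → x; S → y; A → y; S → TY X0; X0 → TX X1; X1 → TX S; A → S X2; X2 → TY S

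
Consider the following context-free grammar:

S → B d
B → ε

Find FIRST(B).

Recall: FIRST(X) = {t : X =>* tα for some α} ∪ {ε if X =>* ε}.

We compute FIRST(B) using the standard algorithm.
FIRST(B) = {ε}
FIRST(S) = {d}
Therefore, FIRST(B) = {ε}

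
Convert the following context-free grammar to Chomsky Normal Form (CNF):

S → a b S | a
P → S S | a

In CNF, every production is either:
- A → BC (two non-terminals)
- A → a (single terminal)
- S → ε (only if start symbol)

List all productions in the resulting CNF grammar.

TA → a; TB → b; S → a; P → a; S → TA X0; X0 → TB S; P → S S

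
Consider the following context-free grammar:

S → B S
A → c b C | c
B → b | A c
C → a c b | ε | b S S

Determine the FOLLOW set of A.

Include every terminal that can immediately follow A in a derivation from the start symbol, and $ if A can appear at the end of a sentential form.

We compute FOLLOW(A) using the standard algorithm.
FOLLOW(S) starts with {$}.
FIRST(A) = {c}
FIRST(B) = {b, c}
FIRST(C) = {a, b, ε}
FIRST(S) = {b, c}
FOLLOW(A) = {c}
FOLLOW(B) = {b, c}
FOLLOW(C) = {c}
FOLLOW(S) = {$, b, c}
Therefore, FOLLOW(A) = {c}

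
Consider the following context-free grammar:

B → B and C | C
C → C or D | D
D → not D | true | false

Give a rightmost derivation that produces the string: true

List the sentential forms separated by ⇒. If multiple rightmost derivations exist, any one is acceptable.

B ⇒ C ⇒ D ⇒ true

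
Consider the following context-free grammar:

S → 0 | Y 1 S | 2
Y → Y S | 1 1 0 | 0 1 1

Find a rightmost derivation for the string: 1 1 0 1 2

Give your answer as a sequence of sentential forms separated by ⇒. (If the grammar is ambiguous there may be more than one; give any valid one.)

S ⇒ Y 1 S ⇒ Y 1 2 ⇒ 1 1 0 1 2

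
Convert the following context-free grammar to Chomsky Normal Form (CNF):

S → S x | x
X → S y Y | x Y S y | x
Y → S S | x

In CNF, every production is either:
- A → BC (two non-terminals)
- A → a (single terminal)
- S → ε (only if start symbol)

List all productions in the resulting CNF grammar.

TX → x; S → x; TY → y; X → x; Y → x; S → S TX; X → S X0; X0 → TY Y; X → TX X1; X1 → Y X2; X2 → S TY; Y → S S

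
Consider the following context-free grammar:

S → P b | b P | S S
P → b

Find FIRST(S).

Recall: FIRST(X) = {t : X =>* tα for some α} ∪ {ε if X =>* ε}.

We compute FIRST(S) using the standard algorithm.
FIRST(P) = {b}
FIRST(S) = {b}
Therefore, FIRST(S) = {b}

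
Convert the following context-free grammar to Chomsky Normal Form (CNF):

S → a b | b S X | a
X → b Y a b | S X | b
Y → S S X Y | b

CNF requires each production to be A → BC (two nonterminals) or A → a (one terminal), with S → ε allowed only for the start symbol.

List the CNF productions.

TA → a; TB → b; S → a; X → b; Y → b; S → TA TB; S → TB X0; X0 → S X; X → TB X1; X1 → Y X2; X2 → TA TB; X → S X; Y → S X3; X3 → S X4; X4 → X Y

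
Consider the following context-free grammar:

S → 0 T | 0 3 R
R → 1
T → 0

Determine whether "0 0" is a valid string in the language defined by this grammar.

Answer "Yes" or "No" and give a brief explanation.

Yes - a valid derivation exists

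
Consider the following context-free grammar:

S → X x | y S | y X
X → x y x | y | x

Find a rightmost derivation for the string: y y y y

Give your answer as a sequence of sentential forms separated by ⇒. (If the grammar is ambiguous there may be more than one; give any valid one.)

S ⇒ y S ⇒ y y S ⇒ y y y X ⇒ y y y y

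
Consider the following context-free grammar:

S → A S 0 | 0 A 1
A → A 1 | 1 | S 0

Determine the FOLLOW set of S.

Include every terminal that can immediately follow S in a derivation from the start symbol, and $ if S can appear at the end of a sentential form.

We compute FOLLOW(S) using the standard algorithm.
FOLLOW(S) starts with {$}.
FIRST(A) = {0, 1}
FIRST(S) = {0, 1}
FOLLOW(A) = {0, 1}
FOLLOW(S) = {$, 0}
Therefore, FOLLOW(S) = {$, 0}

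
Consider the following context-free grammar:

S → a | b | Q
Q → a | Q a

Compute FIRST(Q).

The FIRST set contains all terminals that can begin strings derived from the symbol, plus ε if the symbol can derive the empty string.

We compute FIRST(Q) using the standard algorithm.
FIRST(Q) = {a}
FIRST(S) = {a, b}
Therefore, FIRST(Q) = {a}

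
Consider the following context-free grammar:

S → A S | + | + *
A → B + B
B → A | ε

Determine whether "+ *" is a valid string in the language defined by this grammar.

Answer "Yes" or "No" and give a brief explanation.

Yes - a valid derivation exists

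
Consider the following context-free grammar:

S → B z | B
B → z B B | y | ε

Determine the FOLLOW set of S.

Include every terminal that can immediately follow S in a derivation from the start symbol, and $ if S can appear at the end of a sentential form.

We compute FOLLOW(S) using the standard algorithm.
FOLLOW(S) starts with {$}.
FIRST(B) = {y, z, ε}
FIRST(S) = {y, z, ε}
FOLLOW(B) = {$, y, z}
FOLLOW(S) = {$}
Therefore, FOLLOW(S) = {$}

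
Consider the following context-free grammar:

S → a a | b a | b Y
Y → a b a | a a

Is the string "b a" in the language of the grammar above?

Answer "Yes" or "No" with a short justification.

Yes - a valid derivation exists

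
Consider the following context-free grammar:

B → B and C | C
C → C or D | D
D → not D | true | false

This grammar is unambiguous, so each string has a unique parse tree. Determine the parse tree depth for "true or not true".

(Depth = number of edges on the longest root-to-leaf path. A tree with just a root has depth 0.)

4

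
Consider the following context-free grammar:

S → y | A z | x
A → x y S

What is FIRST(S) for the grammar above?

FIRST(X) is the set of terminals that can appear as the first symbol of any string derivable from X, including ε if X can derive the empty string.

We compute FIRST(S) using the standard algorithm.
FIRST(A) = {x}
FIRST(S) = {x, y}
Therefore, FIRST(S) = {x, y}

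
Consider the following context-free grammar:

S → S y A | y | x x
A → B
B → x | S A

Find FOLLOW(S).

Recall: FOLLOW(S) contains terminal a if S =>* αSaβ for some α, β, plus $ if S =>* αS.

We compute FOLLOW(S) using the standard algorithm.
FOLLOW(S) starts with {$}.
FIRST(A) = {x, y}
FIRST(B) = {x, y}
FIRST(S) = {x, y}
FOLLOW(A) = {$, x, y}
FOLLOW(B) = {$, x, y}
FOLLOW(S) = {$, x, y}
Therefore, FOLLOW(S) = {$, x, y}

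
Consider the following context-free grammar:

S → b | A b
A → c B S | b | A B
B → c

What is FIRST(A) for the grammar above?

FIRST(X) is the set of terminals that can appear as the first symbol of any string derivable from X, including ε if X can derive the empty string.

We compute FIRST(A) using the standard algorithm.
FIRST(A) = {b, c}
FIRST(B) = {c}
FIRST(S) = {b, c}
Therefore, FIRST(A) = {b, c}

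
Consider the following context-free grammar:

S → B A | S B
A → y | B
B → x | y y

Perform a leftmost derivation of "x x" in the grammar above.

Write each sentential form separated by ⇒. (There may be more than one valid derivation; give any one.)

S ⇒ B A ⇒ x A ⇒ x B ⇒ x x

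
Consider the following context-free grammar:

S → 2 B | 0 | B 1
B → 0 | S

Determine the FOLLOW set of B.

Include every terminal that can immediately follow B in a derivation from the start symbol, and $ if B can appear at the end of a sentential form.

We compute FOLLOW(B) using the standard algorithm.
FOLLOW(S) starts with {$}.
FIRST(B) = {0, 2}
FIRST(S) = {0, 2}
FOLLOW(B) = {$, 1}
FOLLOW(S) = {$, 1}
Therefore, FOLLOW(B) = {$, 1}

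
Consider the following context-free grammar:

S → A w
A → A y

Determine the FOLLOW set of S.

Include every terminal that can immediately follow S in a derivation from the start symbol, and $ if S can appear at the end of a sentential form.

We compute FOLLOW(S) using the standard algorithm.
FOLLOW(S) starts with {$}.
FIRST(A) = {}
FIRST(S) = {}
FOLLOW(A) = {w, y}
FOLLOW(S) = {$}
Therefore, FOLLOW(S) = {$}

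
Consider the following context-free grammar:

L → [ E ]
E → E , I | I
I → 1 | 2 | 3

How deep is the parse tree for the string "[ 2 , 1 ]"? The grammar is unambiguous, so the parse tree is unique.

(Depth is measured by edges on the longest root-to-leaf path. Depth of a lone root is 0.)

4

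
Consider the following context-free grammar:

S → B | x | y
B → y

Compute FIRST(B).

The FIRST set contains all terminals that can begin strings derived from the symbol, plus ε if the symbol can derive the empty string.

We compute FIRST(B) using the standard algorithm.
FIRST(B) = {y}
FIRST(S) = {x, y}
Therefore, FIRST(B) = {y}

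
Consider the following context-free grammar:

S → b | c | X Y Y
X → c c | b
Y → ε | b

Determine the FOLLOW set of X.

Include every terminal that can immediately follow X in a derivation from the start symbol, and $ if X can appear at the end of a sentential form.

We compute FOLLOW(X) using the standard algorithm.
FOLLOW(S) starts with {$}.
FIRST(S) = {b, c}
FIRST(X) = {b, c}
FIRST(Y) = {b, ε}
FOLLOW(S) = {$}
FOLLOW(X) = {$, b}
FOLLOW(Y) = {$, b}
Therefore, FOLLOW(X) = {$, b}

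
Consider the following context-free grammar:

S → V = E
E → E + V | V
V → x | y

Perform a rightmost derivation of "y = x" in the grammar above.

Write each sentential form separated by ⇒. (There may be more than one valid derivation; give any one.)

S ⇒ V = E ⇒ V = V ⇒ V = x ⇒ y = x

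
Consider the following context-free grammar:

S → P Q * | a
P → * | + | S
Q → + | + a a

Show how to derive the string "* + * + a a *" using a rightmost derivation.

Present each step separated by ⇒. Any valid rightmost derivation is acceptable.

S ⇒ P Q * ⇒ P + a a * ⇒ S + a a * ⇒ P Q * + a a * ⇒ P + * + a a * ⇒ * + * + a a *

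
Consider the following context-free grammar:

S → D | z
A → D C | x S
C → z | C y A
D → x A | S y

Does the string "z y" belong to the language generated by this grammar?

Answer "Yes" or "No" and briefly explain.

Yes - a valid derivation exists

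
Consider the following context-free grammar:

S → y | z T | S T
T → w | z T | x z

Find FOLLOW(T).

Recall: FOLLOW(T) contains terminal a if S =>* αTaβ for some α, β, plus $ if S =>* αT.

We compute FOLLOW(T) using the standard algorithm.
FOLLOW(S) starts with {$}.
FIRST(S) = {y, z}
FIRST(T) = {w, x, z}
FOLLOW(S) = {$, w, x, z}
FOLLOW(T) = {$, w, x, z}
Therefore, FOLLOW(T) = {$, w, x, z}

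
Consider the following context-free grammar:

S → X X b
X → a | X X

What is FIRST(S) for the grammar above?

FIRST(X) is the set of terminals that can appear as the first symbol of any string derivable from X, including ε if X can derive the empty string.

We compute FIRST(S) using the standard algorithm.
FIRST(S) = {a}
FIRST(X) = {a}
Therefore, FIRST(S) = {a}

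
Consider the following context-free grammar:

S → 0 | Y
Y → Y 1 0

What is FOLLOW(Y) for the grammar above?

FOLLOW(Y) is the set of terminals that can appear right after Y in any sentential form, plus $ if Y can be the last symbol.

We compute FOLLOW(Y) using the standard algorithm.
FOLLOW(S) starts with {$}.
FIRST(S) = {0}
FIRST(Y) = {}
FOLLOW(S) = {$}
FOLLOW(Y) = {$, 1}
Therefore, FOLLOW(Y) = {$, 1}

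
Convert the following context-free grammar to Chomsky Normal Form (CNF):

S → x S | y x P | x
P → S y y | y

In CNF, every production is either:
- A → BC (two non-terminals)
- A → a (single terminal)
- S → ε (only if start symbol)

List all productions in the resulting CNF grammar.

TX → x; TY → y; S → x; P → y; S → TX S; S → TY X0; X0 → TX P; P → S X1; X1 → TY TY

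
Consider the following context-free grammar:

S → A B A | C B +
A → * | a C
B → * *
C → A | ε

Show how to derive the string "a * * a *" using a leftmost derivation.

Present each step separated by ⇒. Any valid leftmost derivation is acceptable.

S ⇒ A B A ⇒ a C B A ⇒ a B A ⇒ a * * A ⇒ a * * a C ⇒ a * * a A ⇒ a * * a *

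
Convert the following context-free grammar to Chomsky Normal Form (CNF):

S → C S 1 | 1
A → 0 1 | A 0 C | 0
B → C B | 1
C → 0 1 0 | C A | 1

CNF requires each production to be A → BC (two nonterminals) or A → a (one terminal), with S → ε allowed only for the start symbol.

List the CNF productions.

T1 → 1; S → 1; T0 → 0; A → 0; B → 1; C → 1; S → C X0; X0 → S T1; A → T0 T1; A → A X1; X1 → T0 C; B → C B; C → T0 X2; X2 → T1 T0; C → C A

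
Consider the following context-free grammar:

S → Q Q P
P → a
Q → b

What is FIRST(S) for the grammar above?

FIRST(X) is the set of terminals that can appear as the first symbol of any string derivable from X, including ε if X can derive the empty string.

We compute FIRST(S) using the standard algorithm.
FIRST(P) = {a}
FIRST(Q) = {b}
FIRST(S) = {b}
Therefore, FIRST(S) = {b}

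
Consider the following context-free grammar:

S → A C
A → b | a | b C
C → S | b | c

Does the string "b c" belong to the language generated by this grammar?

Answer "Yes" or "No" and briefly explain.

Yes - a valid derivation exists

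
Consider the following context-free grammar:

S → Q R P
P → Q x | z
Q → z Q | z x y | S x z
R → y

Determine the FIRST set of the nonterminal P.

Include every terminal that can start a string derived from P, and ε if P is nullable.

We compute FIRST(P) using the standard algorithm.
FIRST(P) = {z}
FIRST(Q) = {z}
FIRST(R) = {y}
FIRST(S) = {z}
Therefore, FIRST(P) = {z}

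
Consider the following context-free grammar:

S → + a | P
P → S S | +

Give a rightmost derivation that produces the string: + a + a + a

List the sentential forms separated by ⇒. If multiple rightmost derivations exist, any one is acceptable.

S ⇒ P ⇒ S S ⇒ S + a ⇒ P + a ⇒ S S + a ⇒ S + a + a ⇒ + a + a + a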